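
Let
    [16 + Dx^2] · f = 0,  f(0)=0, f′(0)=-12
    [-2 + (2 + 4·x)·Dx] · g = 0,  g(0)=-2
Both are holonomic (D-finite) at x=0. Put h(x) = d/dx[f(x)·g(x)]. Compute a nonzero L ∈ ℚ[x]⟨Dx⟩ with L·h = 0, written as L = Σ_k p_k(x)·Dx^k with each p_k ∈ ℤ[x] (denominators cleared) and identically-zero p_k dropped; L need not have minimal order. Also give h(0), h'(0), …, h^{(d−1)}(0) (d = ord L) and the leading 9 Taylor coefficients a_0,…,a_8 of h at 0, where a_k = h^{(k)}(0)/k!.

L = (413 + 2688·x + 6784·x^2 + 8192·x^3 + 4096·x^4) + (-26 - 180·x - 384·x^2 - 256·x^3)·Dx + (19 + 140·x + 396·x^2 + 512·x^3 + 256·x^4)·Dx^2  (order 2).
h: a_k = 24, 48, -228, -208, 341, 1206/5, -7687/30, -68/21, -216983/1680, …
ICs: h(0) = 24, h′(0) = 48.

f: a_k = 0, -12, 0, 32, 0, -128/5, 0, 1024/105, 0, …
g: a_k = -2, -2, 1, -1, 5/4, -7/4, 21/8, -33/8, 429/64, …
f·g: L₀ = L_f ⊗_s L_g, ord ≤ 2·1.
h₀' ⇒ L via d/dx closure of L₀.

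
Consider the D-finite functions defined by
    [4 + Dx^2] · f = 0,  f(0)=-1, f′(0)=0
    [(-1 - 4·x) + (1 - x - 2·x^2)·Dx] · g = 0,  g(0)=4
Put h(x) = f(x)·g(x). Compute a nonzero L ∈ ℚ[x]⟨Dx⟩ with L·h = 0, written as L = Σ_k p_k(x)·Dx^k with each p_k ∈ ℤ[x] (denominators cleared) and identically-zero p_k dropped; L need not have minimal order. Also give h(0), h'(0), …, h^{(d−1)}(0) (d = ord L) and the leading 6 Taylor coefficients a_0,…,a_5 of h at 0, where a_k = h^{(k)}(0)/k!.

L = (4·x + 8·x^2) + (2 + 8·x)·Dx + (-1 + x + 2·x^2)·Dx^2  (order 2).
h: a_k = -4, -4, -4, -12, -68/3, -140/3, …
ICs: h(0) = -4, h′(0) = -4.

f: a_k = -1, 0, 2, 0, -2/3, 0, …
g: a_k = 4, 4, 12, 20, 44, 84, …
Sym-product of L_f,L_g gives L₀ (≤ ord 2).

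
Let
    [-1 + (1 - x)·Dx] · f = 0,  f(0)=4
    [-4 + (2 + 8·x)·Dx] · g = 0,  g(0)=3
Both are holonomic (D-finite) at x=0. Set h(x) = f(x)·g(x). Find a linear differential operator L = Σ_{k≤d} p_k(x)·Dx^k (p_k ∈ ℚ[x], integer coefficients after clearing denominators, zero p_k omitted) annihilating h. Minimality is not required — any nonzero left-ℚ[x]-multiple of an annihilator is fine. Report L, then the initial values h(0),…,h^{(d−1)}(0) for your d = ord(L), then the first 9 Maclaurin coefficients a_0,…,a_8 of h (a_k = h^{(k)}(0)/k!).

f: a_k = 4, 4, 4, 4, 4, 4, 4, 4, 4, …
g: a_k = 3, 6, -6, 12, -30, 84, -252, 792, -2574, …
Product ⇒ symmetric product L₀, ord ≤ 1.
L = (3 + 2·x) + (-1 - 3·x + 4·x^2)·Dx  (order 1).
h: a_k = 12, 36, 12, 60, -60, 276, -732, 2436, -7860, …
ICs: h(0) = 12.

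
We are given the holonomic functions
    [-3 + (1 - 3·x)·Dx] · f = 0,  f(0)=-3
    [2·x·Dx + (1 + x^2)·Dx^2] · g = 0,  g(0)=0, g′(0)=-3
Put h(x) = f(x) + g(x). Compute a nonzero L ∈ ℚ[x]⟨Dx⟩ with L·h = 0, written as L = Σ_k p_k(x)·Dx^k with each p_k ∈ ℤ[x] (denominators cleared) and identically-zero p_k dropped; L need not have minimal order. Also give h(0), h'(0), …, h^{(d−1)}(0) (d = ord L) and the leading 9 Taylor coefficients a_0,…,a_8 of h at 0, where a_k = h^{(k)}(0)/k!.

f: a_k = -3, -9, -27, -81, -243, -729, -2187, -6561, -19683, …
g: a_k = 0, -3, 0, 1, 0, -3/5, 0, 3/7, 0, …
Weyl lclm of L_f,L_g ⇒ L₀ (ord ≤ 3).
L = (-6 + 72·x + 18·x^2)·Dx + (28 - 6·x + 60·x^2 + 18·x^3)·Dx^2 + (-3 + 8·x + 8·x^3 + 3·x^4)·Dx^3  (order 3).
h: a_k = -3, -12, -27, -80, -243, -3648/5, -2187, -45924/7, -19683, …
ICs: h(0) = -3, h′(0) = -12, h′′(0) = -54.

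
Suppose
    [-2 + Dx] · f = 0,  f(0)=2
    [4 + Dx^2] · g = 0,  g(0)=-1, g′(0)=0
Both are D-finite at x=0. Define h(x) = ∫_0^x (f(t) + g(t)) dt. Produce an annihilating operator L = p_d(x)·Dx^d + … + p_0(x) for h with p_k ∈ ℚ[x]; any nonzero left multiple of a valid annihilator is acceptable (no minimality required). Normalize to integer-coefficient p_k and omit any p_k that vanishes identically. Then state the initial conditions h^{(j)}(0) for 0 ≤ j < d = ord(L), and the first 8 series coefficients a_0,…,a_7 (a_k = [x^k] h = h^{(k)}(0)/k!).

f: a_k = 2, 4, 4, 8/3, 4/3, 8/15, 8/45, 16/315, …
g: a_k = -1, 0, 2, 0, -2/3, 0, 4/45, 0, …
h₀=f+g: left-lcm gives L₀, ord ≤ 3.
∫: right-multiply L₀ by Dx.
L = -8·Dx + 4·Dx^2 - 2·Dx^3 + Dx^4  (order 4).
h: a_k = 0, 1, 2, 2, 2/3, 2/15, 4/45, 4/105, …
ICs: h(0) = 0, h′(0) = 1, h′′(0) = 4, h′′′(0) = 12.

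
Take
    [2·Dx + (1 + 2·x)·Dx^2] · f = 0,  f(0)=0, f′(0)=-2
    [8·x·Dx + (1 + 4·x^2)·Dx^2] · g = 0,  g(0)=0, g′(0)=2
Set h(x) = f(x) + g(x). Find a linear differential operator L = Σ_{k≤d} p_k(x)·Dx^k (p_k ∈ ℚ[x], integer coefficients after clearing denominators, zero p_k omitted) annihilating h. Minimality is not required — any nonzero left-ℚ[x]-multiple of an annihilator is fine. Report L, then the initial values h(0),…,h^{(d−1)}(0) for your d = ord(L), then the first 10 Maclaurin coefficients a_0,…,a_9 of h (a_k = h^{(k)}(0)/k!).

f: a_k = 0, -2, 2, -8/3, 4, -32/5, 32/3, -128/7, 32, -512/9, …
g: a_k = 0, 2, 0, -8/3, 0, 32/5, 0, -128/7, 0, 512/9, …
f+g: L₀ = lclm(L_f,L_g), ord ≤ 2+2.
L = (-8 - 48·x + 96·x^2 + 64·x^3)·Dx + (-8 - 16·x + 192·x^3 + 128·x^4)·Dx^2 + (-1 + 2·x + 8·x^2 + 16·x^3 + 48·x^4 + 32·x^5)·Dx^3  (order 3).
h: a_k = 0, 0, 2, -16/3, 4, 0, 32/3, -256/7, 32, 0, …
ICs: h(0) = 0, h′(0) = 0, h′′(0) = 4.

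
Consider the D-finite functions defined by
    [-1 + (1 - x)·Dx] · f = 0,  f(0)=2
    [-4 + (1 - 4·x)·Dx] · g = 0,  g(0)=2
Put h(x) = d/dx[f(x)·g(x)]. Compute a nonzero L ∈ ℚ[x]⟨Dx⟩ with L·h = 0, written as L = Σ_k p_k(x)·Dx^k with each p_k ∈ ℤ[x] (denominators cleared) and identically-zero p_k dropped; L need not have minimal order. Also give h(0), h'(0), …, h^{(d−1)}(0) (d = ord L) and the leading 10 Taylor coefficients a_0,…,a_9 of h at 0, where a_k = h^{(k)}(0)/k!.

L = (42 - 120·x + 96·x^2) + (-5 + 33·x - 60·x^2 + 32·x^3)·Dx  (order 1).
h: a_k = 20, 168, 1020, 5456, 27300, 131064, 611660, 2796192, 12582900, 55924040, …
ICs: h(0) = 20.

f: a_k = 2, 2, 2, 2, 2, 2, 2, 2, 2, 2, …
g: a_k = 2, 8, 32, 128, 512, 2048, 8192, 32768, 131072, 524288, …
Sym-product of L_f,L_g gives L₀ (≤ ord 1).
Differentiate: ansatz ord ≤ ord L₀ ⇒ L.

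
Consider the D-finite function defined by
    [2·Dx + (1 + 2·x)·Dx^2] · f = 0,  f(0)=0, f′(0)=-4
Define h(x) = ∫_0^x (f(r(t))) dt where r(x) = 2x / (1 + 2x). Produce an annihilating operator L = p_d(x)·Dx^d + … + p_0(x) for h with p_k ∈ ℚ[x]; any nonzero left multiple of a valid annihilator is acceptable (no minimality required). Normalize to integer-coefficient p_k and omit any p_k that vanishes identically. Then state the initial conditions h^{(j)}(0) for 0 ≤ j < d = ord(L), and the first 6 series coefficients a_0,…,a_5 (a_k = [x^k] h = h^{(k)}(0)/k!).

L = (8 + 24·x)·Dx^2 + (1 + 8·x + 12·x^2)·Dx^3  (order 3).
h: a_k = 0, 0, -4, 32/3, -104/3, 128, …
ICs: h(0) = 0, h′(0) = 0, h′′(0) = -8.

f: a_k = 0, -4, 4, -16/3, 8, -64/5, …
f∘r: x↦r, Dx↦Dx/r' in L_f ⇒ L₀.
h=∫h₀ ⇒ L = L₀·Dx.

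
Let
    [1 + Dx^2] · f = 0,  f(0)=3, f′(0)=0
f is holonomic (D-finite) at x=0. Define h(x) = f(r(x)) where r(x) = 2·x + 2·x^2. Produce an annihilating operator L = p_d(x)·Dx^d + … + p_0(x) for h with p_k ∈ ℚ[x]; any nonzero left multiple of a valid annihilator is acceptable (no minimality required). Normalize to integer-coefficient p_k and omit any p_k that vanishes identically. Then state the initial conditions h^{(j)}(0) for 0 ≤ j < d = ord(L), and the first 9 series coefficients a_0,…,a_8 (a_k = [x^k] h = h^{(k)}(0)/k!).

L = (4 + 24·x + 48·x^2 + 32·x^3) - 2·Dx + (1 + 2·x)·Dx^2  (order 2).
h: a_k = 3, 0, -6, -12, -4, 8, 176/15, 32/5, -208/105, …
ICs: h(0) = 3, h′(0) = 0.

f: a_k = 3, 0, -3/2, 0, 1/8, 0, -1/240, 0, 1/13440, …
Substitute x→r, Dx→(1/r')Dx; clear ⇒ L₀.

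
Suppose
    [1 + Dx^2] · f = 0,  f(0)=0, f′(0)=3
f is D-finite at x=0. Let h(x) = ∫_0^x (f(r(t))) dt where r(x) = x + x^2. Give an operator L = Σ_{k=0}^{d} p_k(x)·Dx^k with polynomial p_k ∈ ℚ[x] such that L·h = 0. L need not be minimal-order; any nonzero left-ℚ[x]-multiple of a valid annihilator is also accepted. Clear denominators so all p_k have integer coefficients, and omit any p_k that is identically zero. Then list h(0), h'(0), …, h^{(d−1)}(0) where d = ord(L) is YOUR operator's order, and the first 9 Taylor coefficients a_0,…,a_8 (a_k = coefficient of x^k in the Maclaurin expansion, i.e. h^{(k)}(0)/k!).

L = (1 + 6·x + 12·x^2 + 8·x^3)·Dx - 2·Dx^2 + (1 + 2·x)·Dx^3  (order 3).
h: a_k = 0, 0, 3/2, 1, -1/8, -3/10, -59/240, -3/56, 419/13440, …
ICs: h(0) = 0, h′(0) = 0, h′′(0) = 3.

f: a_k = 0, 3, 0, -1/2, 0, 1/40, 0, -1/1680, 0, …
f∘r: x↦r, Dx↦Dx/r' in L_f ⇒ L₀.
∫: right-multiply L₀ by Dx.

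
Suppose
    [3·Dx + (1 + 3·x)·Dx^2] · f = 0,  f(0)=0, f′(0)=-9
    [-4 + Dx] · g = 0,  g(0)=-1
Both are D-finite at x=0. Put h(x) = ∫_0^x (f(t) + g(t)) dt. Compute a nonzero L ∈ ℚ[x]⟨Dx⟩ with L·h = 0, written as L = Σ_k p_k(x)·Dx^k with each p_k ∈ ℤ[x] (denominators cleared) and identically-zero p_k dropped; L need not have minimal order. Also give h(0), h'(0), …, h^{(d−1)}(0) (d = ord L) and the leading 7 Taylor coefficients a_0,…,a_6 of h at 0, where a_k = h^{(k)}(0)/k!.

L = (-120 - 144·x)·Dx^2 + (2 - 96·x - 144·x^2)·Dx^3 + (7 + 33·x + 36·x^2)·Dx^4  (order 4).
h: a_k = 0, -1, -13/2, 11/6, -113/12, 601/60, -463/18, …
ICs: h(0) = 0, h′(0) = -1, h′′(0) = -13, h′′′(0) = 11.

f: a_k = 0, -9, 27/2, -27, 243/4, -729/5, 729/2, …
g: a_k = -1, -4, -8, -32/3, -32/3, -128/15, -256/45, …
Weyl lclm of L_f,L_g ⇒ L₀ (ord ≤ 3).
∫: right-multiply L₀ by Dx.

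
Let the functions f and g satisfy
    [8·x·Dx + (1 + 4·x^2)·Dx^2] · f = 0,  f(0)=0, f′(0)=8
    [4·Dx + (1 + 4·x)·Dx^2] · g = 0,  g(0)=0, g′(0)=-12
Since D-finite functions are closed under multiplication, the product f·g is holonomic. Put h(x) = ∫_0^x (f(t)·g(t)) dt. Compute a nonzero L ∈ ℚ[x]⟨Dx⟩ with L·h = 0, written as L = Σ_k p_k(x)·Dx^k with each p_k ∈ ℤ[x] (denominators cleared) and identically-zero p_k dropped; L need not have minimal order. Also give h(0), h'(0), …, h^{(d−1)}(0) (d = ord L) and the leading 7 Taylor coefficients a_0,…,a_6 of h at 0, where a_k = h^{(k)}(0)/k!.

L = (96 + 640·x + 1408·x^2 + 7680·x^3 + 15360·x^4 + 26624·x^5 + 8192·x^7)·Dx^2 + (24 + 320·x + 2656·x^2 + 9728·x^3 + 28160·x^4 + 47616·x^5 + 71680·x^6 + 6144·x^7 + 28672·x^8)·Dx^3 + (12 + 104·x + 672·x^2 + 2976·x^3 + 8256·x^4 + 18048·x^5 + 24576·x^6 + 35328·x^7 + 6144·x^8 + 16384·x^9)·Dx^4 + (1 + 12·x + 68·x^2 + 256·x^3 + 696·x^4 + 1536·x^5 + 2688·x^6 + 3072·x^7 + 4224·x^8 + 1024·x^9 + 2048·x^10)·Dx^5  (order 5).
h: a_k = 0, 0, 0, -32, 48, -384/5, 640/3, …
ICs: h(0) = 0, h′(0) = 0, h′′(0) = 0, h′′′(0) = -192, h′′′′(0) = 1152.

f: a_k = 0, 8, 0, -32/3, 0, 128/5, 0, …
g: a_k = 0, -12, 24, -64, 192, -3072/5, 2048, …
f·g: L₀ = L_f ⊗_s L_g, ord ≤ 2·2.
h=∫₀ˣh₀: take L = L₀·Dx.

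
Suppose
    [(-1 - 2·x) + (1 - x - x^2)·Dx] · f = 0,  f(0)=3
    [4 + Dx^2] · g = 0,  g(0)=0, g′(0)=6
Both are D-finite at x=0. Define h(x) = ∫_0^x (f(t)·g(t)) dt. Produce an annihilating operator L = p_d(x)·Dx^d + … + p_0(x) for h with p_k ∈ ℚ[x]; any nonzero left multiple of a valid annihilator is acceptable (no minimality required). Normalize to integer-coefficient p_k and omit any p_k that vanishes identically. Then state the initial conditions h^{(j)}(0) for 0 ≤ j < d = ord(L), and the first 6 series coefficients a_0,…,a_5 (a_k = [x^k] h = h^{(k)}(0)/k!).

L = (-2 + 4·x + 4·x^2)·Dx + (2 + 4·x)·Dx^2 + (-1 + x + x^2)·Dx^3  (order 3).
h: a_k = 0, 0, 9, 6, 6, 42/5, …
ICs: h(0) = 0, h′(0) = 0, h′′(0) = 18.

f: a_k = 3, 3, 6, 9, 15, 24, …
g: a_k = 0, 6, 0, -4, 0, 4/5, …
Product ⇒ symmetric product L₀, ord ≤ 2.
∫: right-multiply L₀ by Dx.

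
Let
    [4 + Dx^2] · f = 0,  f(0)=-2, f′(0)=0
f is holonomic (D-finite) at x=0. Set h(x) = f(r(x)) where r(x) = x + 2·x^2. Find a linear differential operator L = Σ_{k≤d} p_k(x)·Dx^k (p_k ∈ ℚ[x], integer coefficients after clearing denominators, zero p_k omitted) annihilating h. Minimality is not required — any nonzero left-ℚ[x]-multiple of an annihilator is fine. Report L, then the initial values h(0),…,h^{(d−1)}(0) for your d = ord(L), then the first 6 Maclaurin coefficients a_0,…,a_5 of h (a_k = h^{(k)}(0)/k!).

f: a_k = -2, 0, 4, 0, -4/3, 0, …
h₀=f(r): pull back L_f along r ⇒ L₀.
L = (4 + 48·x + 192·x^2 + 256·x^3) - 4·Dx + (1 + 4·x)·Dx^2  (order 2).
h: a_k = -2, 0, 4, 16, 44/3, -32/3, …
ICs: h(0) = -2, h′(0) = 0.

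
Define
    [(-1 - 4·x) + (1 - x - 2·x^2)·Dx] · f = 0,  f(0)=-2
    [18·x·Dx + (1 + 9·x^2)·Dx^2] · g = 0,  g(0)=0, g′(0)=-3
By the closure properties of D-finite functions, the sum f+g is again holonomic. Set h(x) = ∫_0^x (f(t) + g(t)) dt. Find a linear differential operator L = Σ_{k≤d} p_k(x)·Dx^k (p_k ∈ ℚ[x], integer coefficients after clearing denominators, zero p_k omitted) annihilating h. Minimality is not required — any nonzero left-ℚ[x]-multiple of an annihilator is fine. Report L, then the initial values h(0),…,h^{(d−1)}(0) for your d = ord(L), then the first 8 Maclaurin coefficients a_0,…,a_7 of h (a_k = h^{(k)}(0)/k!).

f: a_k = -2, -2, -6, -10, -22, -42, -86, -170, …
g: a_k = 0, -3, 0, 9, 0, -243/5, 0, 2187/7, …
L₀ := lclm(L_f,L_g); ord L₀ ≤ 1+2.
h=∫₀ˣh₀: take L = L₀·Dx.
L = (-18 + 72·x + 918·x^2 + 1872·x^3 + 4608·x^4 + 1296·x^6)·Dx^2 + (8 + 30·x + 278·x^3 + 1788·x^4 + 3216·x^5 + 324·x^6 + 1296·x^7)·Dx^3 + (-1 - 4·x - 24·x^2 - 4·x^3 - 103·x^4 + 300·x^5 + 312·x^6 + 108·x^7 + 216·x^8)·Dx^4  (order 4).
h: a_k = 0, -2, -5/2, -2, -1/4, -22/5, -151/10, -86/7, …
ICs: h(0) = 0, h′(0) = -2, h′′(0) = -5, h′′′(0) = -12.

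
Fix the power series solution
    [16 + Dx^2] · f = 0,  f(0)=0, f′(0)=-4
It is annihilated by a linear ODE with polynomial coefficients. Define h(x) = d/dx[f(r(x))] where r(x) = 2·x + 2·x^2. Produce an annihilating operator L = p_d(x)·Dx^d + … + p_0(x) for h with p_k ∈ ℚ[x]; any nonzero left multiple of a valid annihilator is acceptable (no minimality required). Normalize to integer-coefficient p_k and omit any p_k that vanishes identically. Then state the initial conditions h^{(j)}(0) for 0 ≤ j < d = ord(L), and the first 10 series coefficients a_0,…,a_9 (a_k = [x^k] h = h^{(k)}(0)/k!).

L = (76 + 512·x + 1536·x^2 + 2048·x^3 + 1024·x^4) + (-6 - 12·x)·Dx + (1 + 4·x + 4·x^2)·Dx^2  (order 2).
h: a_k = -8, -16, 256, 1024, -256/3, -7680, -729088/45, 65536/45, 19853312/315, 2301952/21, …
ICs: h(0) = -8, h′(0) = -16.

f: a_k = 0, -4, 0, 32/3, 0, -128/15, 0, 1024/315, 0, -2048/2835, …
h₀=f(r): pull back L_f along r ⇒ L₀.
Derive L from L₀ (diff closure).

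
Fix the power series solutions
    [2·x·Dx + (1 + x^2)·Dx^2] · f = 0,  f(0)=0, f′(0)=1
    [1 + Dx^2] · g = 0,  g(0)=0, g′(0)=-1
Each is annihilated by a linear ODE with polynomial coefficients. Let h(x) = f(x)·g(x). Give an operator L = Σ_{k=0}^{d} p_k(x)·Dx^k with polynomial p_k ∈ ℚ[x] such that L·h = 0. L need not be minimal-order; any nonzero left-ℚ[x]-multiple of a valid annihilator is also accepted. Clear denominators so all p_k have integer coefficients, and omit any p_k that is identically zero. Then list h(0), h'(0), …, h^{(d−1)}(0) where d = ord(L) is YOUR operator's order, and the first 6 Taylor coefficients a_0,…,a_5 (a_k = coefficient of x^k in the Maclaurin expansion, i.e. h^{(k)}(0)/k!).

f: a_k = 0, 1, 0, -1/3, 0, 1/5, …
g: a_k = 0, -1, 0, 1/6, 0, -1/120, …
Product ⇒ symmetric product L₀, ord ≤ 4.
L = (10 + 26·x^2 + 11·x^4 + 4·x^6 + x^8) + (12·x + 20·x^3 + 12·x^5 + 4·x^7)·Dx + (12 + 32·x^2 + 18·x^4 + 8·x^6 + 2·x^8)·Dx^2 + (12·x + 20·x^3 + 12·x^5 + 4·x^7)·Dx^3 + (2 + 6·x^2 + 7·x^4 + 4·x^6 + x^8)·Dx^4  (order 4).
h: a_k = 0, 0, -1, 0, 1/2, 0, …
ICs: h(0) = 0, h′(0) = 0, h′′(0) = -2, h′′′(0) = 0.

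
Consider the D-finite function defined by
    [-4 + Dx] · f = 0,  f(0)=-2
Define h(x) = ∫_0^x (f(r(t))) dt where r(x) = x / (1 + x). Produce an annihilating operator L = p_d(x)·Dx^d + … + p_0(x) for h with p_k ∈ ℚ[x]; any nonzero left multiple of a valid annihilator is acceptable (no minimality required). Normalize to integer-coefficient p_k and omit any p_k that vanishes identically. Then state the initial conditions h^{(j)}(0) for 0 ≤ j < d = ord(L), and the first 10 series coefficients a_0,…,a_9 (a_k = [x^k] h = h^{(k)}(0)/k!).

L = -4·Dx + (1 + 2·x + x^2)·Dx^2  (order 2).
h: a_k = 0, -2, -4, -8/3, 2/3, 8/15, -28/45, 88/315, 17/315, -632/2835, …
ICs: h(0) = 0, h′(0) = -2.

f: a_k = -2, -8, -16, -64/3, -64/3, -256/15, -512/45, -2048/315, -1024/315, -4096/2835, …
f∘r: x↦r, Dx↦Dx/r' in L_f ⇒ L₀.
∫: right-multiply L₀ by Dx.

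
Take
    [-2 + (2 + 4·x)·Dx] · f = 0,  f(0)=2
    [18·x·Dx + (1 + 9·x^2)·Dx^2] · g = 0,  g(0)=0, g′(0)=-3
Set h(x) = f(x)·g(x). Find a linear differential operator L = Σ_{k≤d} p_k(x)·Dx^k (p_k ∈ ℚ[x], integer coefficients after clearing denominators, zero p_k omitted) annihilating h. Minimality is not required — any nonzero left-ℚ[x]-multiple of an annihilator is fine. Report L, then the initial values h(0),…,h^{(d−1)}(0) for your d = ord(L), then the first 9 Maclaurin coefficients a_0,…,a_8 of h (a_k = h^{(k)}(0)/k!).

L = (3 - 18·x - 9·x^2) + (-2 + 14·x + 54·x^2 + 36·x^3)·Dx + (1 + 4·x + 13·x^2 + 36·x^3 + 36·x^4)·Dx^2  (order 2).
h: a_k = 0, -6, -6, 21, 15, -2049/20, -1869/20, 187623/280, 162297/280, …
ICs: h(0) = 0, h′(0) = -6.

f: a_k = 2, 2, -1, 1, -5/4, 7/4, -21/8, 33/8, -429/64, …
g: a_k = 0, -3, 0, 9, 0, -243/5, 0, 2187/7, 0, …
Product ⇒ symmetric product L₀, ord ≤ 2.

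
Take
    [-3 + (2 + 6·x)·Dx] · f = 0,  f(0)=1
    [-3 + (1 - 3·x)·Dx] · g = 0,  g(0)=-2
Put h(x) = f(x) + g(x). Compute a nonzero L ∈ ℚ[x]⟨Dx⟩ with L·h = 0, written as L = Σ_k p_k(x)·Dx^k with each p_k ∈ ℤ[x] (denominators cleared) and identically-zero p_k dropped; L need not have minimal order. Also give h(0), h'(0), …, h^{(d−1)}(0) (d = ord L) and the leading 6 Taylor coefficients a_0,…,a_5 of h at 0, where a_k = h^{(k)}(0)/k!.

L = (45 + 81·x) + (-27 - 126·x - 243·x^2)·Dx + (2 + 18·x - 18·x^2 - 162·x^3)·Dx^2  (order 2).
h: a_k = -1, -9/2, -153/8, -837/16, -21141/128, -122715/256, …
ICs: h(0) = -1, h′(0) = -9/2.

f: a_k = 1, 3/2, -9/8, 27/16, -405/128, 1701/256, …
g: a_k = -2, -6, -18, -54, -162, -486, …
Sum ⇒ L₀ = lclm(L_f,L_g) in ℚ(x)⟨Dx⟩.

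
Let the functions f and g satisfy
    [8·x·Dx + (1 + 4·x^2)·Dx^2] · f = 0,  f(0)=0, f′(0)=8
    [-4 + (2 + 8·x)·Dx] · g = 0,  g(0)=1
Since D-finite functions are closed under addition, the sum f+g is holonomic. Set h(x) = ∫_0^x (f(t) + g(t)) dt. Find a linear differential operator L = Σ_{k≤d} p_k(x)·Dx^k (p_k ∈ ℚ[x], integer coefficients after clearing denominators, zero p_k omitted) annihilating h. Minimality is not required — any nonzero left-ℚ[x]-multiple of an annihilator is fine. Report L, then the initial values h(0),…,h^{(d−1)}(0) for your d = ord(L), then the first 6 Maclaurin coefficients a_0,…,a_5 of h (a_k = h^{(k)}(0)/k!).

f: a_k = 0, 8, 0, -32/3, 0, 128/5, …
g: a_k = 1, 2, -2, 4, -10, 28, …
Weyl lclm of L_f,L_g ⇒ L₀ (ord ≤ 3).
∫: right-multiply L₀ by Dx.
L = (-8 - 80·x + 96·x^2 + 192·x^3)·Dx^2 + (-10 - 32·x - 64·x^2 + 384·x^3 + 672·x^4)·Dx^3 + (-1 + 24·x^2 + 48·x^3 + 112·x^4 + 192·x^5)·Dx^4  (order 4).
h: a_k = 0, 1, 5, -2/3, -5/3, -2, …
ICs: h(0) = 0, h′(0) = 1, h′′(0) = 10, h′′′(0) = -4.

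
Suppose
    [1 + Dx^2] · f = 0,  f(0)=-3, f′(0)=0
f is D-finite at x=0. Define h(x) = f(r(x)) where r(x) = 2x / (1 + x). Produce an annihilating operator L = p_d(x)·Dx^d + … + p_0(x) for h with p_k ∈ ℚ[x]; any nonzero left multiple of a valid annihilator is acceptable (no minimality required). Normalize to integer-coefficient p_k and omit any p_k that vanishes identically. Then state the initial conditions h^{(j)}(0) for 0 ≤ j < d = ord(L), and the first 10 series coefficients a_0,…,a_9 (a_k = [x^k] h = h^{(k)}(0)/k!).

f: a_k = -3, 0, 3/2, 0, -1/8, 0, 1/240, 0, -1/13440, 0, …
f∘r: x↦r, Dx↦Dx/r' in L_f ⇒ L₀.
L = 4 + (2 + 6·x + 6·x^2 + 2·x^3)·Dx + (1 + 4·x + 6·x^2 + 4·x^3 + x^4)·Dx^2  (order 2).
h: a_k = -3, 0, 6, -12, 16, -16, 154/15, 12/5, -2354/105, 5168/105, …
ICs: h(0) = -3, h′(0) = 0.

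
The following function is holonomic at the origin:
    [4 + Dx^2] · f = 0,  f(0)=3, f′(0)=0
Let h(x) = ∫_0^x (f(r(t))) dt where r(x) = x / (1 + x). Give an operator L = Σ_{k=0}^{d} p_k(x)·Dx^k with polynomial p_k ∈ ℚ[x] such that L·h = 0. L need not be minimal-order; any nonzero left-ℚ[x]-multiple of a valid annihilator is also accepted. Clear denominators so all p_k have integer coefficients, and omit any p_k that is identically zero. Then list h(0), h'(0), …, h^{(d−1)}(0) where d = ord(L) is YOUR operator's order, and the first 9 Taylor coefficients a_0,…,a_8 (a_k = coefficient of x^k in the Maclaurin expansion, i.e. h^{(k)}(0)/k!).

f: a_k = 3, 0, -6, 0, 2, 0, -4/15, 0, 2/105, …
L₀ from L_f via x↦r, Dx↦r'^{-1}Dx.
h=∫h₀ ⇒ L = L₀·Dx.
L = 4·Dx + (2 + 6·x + 6·x^2 + 2·x^3)·Dx^2 + (1 + 4·x + 6·x^2 + 4·x^3 + x^4)·Dx^3  (order 3).
h: a_k = 0, 3, 0, -2, 3, -16/5, 8/3, -22/15, -3/10, …
ICs: h(0) = 0, h′(0) = 3, h′′(0) = 0.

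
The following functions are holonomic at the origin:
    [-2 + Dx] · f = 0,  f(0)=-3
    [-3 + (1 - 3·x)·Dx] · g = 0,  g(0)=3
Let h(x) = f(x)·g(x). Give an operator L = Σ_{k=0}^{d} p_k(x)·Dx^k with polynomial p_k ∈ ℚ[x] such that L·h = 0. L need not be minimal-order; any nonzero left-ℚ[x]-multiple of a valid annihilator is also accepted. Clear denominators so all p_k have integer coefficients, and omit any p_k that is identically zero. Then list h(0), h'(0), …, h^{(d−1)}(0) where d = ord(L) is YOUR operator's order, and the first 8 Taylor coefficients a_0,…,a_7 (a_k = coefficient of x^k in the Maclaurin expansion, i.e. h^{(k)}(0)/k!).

f: a_k = -3, -6, -6, -4, -2, -4/5, -4/15, -8/105, …
g: a_k = 3, 9, 27, 81, 243, 729, 2187, 6561, …
h₀=f·g: eliminate ⇒ L₀, order ≤ 1·1.
L = (5 - 6·x) + (-1 + 3·x)·Dx  (order 1).
h: a_k = -9, -45, -153, -471, -1419, -21297/5, -12779, -1341803/35, …
ICs: h(0) = -9.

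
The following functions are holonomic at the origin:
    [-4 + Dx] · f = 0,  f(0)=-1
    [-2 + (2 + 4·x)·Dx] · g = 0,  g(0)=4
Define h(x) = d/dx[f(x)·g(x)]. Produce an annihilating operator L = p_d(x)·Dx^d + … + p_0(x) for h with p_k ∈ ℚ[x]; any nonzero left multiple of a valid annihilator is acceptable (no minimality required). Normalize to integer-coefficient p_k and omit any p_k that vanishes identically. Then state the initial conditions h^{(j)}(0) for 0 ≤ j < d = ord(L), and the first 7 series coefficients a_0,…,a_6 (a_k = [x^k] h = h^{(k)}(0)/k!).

f: a_k = -1, -4, -8, -32/3, -32/3, -128/15, -256/45, …
g: a_k = 4, 4, -2, 2, -5/2, 7/2, -21/4, …
f·g: L₀ = L_f ⊗_s L_g, ord ≤ 1·1.
Derive L from L₀ (diff closure).
L = (23 + 80·x + 64·x^2) + (-5 - 18·x - 16·x^2)·Dx  (order 1).
h: a_k = -20, -92, -206, -898/3, -1949/6, -1643/6, -36047/180, …
ICs: h(0) = -20.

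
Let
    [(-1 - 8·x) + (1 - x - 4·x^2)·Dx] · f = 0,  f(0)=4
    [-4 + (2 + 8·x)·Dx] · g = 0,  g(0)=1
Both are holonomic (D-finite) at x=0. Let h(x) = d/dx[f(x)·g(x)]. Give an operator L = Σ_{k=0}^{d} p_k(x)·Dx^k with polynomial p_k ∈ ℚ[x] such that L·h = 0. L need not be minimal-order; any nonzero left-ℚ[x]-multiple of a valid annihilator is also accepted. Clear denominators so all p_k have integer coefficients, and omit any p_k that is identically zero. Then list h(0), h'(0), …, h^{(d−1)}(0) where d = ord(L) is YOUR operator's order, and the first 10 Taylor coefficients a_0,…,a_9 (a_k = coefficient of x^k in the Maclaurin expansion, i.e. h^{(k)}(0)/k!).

f: a_k = 4, 4, 20, 36, 116, 260, 724, 1764, 4660, 11716, …
g: a_k = 1, 2, -2, 4, -10, 28, -84, 264, -858, 2860, …
L₀ := L_f ⊗_s L_g (sym. prod.), ord ≤ 1.
h=h₀': d/dx-closure on L₀ ⇒ L.
L = (10 + 156·x + 540·x^2 + 800·x^3 + 960·x^4) + (-3 - 19·x - 30·x^2 + 56·x^3 + 352·x^4 + 384·x^5)·Dx  (order 1).
h: a_k = 12, 40, 252, 496, 2860, 4392, 28532, 28576, 281844, 67080, …
ICs: h(0) = 12.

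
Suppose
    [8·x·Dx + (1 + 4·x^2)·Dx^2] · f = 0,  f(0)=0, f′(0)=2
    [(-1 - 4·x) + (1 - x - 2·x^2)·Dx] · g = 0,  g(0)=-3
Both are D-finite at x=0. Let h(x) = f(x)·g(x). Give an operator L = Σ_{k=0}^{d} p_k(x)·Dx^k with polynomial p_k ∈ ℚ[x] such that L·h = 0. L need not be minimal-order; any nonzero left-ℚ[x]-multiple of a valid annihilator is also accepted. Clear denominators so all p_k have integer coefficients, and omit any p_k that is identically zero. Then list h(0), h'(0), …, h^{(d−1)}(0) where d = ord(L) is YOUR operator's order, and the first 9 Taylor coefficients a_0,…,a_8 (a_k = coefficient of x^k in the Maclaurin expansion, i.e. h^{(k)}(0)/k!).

f: a_k = 0, 2, 0, -8/3, 0, 32/5, 0, -128/7, 0, …
g: a_k = -3, -3, -9, -15, -33, -63, -129, -255, -513, …
Sym-product of L_f,L_g gives L₀ (≤ ord 2).
L = (4 + 8·x + 48·x^2) + (2 + 16·x^2 + 48·x^3)·Dx + (-1 + x - 2·x^2 + 4·x^3 + 8·x^4)·Dx^2  (order 2).
h: a_k = 0, -6, -6, -10, -22, -306/5, -526/5, -6046/35, -2682/7, …
ICs: h(0) = 0, h′(0) = -6.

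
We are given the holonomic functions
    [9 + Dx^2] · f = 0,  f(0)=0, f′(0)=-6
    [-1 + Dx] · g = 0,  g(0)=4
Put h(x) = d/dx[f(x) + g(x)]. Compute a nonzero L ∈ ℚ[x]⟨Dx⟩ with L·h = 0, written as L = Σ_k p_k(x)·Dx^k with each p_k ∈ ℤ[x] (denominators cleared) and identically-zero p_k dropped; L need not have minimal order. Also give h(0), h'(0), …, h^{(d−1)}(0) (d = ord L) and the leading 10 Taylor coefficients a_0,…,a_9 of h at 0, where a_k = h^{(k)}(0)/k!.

L = 9 - 9·Dx + Dx^2 - Dx^3  (order 3).
h: a_k = -2, 4, 29, 2/3, -241/12, 1/30, 2189/360, 1/1260, -19681/20160, 1/90720, …
ICs: h(0) = -2, h′(0) = 4, h′′(0) = 58.

f: a_k = 0, -6, 0, 9, 0, -81/20, 0, 243/280, 0, -243/2240, …
g: a_k = 4, 4, 2, 2/3, 1/6, 1/30, 1/180, 1/1260, 1/10080, 1/90720, …
f+g: L₀ = lclm(L_f,L_g), ord ≤ 2+1.
Differentiate: ansatz ord ≤ ord L₀ ⇒ L.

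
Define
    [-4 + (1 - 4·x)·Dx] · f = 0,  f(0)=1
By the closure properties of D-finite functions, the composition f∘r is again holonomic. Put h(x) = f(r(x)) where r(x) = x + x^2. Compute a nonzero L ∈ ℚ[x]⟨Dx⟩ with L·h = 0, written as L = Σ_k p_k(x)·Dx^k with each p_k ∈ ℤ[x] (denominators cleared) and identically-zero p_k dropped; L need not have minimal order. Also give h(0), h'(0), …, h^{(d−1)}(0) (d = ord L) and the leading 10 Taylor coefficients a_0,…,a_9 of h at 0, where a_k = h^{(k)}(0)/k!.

L = (4 + 8·x) + (-1 + 4·x + 4·x^2)·Dx  (order 1).
h: a_k = 1, 4, 20, 96, 464, 2240, 10816, 52224, 252160, 1217536, …
ICs: h(0) = 1.

f: a_k = 1, 4, 16, 64, 256, 1024, 4096, 16384, 65536, 262144, …
L₀ from L_f via x↦r, Dx↦r'^{-1}Dx.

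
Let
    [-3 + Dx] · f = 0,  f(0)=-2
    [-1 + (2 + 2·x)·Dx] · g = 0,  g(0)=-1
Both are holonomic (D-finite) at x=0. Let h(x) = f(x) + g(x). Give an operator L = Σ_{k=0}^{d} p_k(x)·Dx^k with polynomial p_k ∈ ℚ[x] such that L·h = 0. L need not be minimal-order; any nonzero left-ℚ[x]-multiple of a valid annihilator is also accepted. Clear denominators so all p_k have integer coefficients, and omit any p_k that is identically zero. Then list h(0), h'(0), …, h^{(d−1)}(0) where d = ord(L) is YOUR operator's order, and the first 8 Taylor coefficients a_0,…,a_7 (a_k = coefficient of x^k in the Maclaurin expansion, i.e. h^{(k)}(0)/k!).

f: a_k = -2, -6, -9, -9, -27/4, -81/20, -81/40, -243/280, …
g: a_k = -1, -1/2, 1/8, -1/16, 5/128, -7/256, 21/1024, -33/2048, …
Sum ⇒ L₀ = lclm(L_f,L_g) in ℚ(x)⟨Dx⟩.
L = (21 + 18·x) + (-37 - 72·x - 36·x^2)·Dx + (10 + 22·x + 12·x^2)·Dx^2  (order 2).
h: a_k = -3, -13/2, -71/8, -145/16, -859/128, -5219/1280, -10263/5120, -63363/71680, …
ICs: h(0) = -3, h′(0) = -13/2.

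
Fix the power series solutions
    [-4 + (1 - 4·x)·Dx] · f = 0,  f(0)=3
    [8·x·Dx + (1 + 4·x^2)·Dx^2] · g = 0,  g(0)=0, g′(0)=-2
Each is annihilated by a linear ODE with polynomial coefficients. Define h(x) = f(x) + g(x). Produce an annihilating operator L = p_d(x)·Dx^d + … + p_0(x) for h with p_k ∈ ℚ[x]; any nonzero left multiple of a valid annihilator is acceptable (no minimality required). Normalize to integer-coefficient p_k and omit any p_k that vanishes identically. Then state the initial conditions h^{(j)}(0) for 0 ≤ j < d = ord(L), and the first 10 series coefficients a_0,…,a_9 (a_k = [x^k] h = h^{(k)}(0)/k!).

f: a_k = 3, 12, 48, 192, 768, 3072, 12288, 49152, 196608, 786432, …
g: a_k = 0, -2, 0, 8/3, 0, -32/5, 0, 128/7, 0, -512/9, …
f+g: L₀ = lclm(L_f,L_g), ord ≤ 1+2.
L = (-8 + 128·x + 96·x^2)·Dx + (13 - 8·x + 100·x^2 + 96·x^3)·Dx^2 + (-1 + 3·x + 12·x^3 + 16·x^4)·Dx^3  (order 3).
h: a_k = 3, 10, 48, 584/3, 768, 15328/5, 12288, 344192/7, 196608, 7077376/9, …
ICs: h(0) = 3, h′(0) = 10, h′′(0) = 96.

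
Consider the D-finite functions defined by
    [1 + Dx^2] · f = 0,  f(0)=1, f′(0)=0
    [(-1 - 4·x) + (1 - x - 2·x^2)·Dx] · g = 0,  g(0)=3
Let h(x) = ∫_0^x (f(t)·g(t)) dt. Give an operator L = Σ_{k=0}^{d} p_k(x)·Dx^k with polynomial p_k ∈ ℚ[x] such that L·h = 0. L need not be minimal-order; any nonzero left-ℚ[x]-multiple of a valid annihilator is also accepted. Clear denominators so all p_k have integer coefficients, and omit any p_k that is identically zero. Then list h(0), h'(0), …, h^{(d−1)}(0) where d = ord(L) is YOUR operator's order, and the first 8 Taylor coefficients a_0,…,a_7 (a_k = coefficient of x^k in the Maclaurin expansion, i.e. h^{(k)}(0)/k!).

L = (3 + x + 2·x^2)·Dx + (2 + 8·x)·Dx^2 + (-1 + x + 2·x^2)·Dx^3  (order 3).
h: a_k = 0, 3, 3/2, 5/2, 27/8, 229/40, 445/48, 27089/1680, …
ICs: h(0) = 0, h′(0) = 3, h′′(0) = 3.

f: a_k = 1, 0, -1/2, 0, 1/24, 0, -1/720, 0, …
g: a_k = 3, 3, 9, 15, 33, 63, 129, 255, …
L₀ := L_f ⊗_s L_g (sym. prod.), ord ≤ 2.
h=∫h₀ ⇒ L = L₀·Dx.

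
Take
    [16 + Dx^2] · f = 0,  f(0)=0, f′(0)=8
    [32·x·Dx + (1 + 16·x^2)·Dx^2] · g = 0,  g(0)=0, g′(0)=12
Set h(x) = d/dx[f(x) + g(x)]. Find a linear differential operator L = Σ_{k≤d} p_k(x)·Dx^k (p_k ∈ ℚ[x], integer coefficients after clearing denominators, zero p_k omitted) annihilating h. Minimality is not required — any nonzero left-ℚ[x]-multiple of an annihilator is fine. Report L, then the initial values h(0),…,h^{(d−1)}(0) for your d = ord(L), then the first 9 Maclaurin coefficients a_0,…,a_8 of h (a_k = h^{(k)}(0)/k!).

f: a_k = 0, 8, 0, -64/3, 0, 256/15, 0, -2048/315, 0, …
g: a_k = 0, 12, 0, -64, 0, 3072/5, 0, -49152/7, 0, …
Weyl lclm of L_f,L_g ⇒ L₀ (ord ≤ 4).
Derive L from L₀ (diff closure).
L = (-5632·x + 114688·x^3 + 131072·x^5) + (-16 + 1792·x^2 + 36864·x^4 + 65536·x^6)·Dx + (-352·x + 7168·x^3 + 8192·x^5)·Dx^2 + (-1 + 112·x^2 + 2304·x^4 + 4096·x^6)·Dx^3  (order 3).
h: a_k = 20, 0, -256, 0, 9472/3, 0, -2213888/45, 0, 247730176/315, …
ICs: h(0) = 20, h′(0) = 0, h′′(0) = -512.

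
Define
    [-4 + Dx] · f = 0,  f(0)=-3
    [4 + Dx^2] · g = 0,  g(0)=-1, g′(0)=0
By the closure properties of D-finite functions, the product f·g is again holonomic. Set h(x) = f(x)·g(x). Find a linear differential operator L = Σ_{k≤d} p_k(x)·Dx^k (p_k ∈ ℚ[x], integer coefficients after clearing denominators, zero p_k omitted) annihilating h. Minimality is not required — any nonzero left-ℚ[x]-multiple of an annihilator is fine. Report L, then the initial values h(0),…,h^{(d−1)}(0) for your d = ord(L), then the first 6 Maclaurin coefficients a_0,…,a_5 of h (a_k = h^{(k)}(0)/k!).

f: a_k = -3, -12, -24, -32, -32, -128/5, …
g: a_k = -1, 0, 2, 0, -2/3, 0, …
f·g: L₀ = L_f ⊗_s L_g, ord ≤ 1·2.
L = 20 - 8·Dx + Dx^2  (order 2).
h: a_k = 3, 12, 18, 8, -14, -152/5, …
ICs: h(0) = 3, h′(0) = 12.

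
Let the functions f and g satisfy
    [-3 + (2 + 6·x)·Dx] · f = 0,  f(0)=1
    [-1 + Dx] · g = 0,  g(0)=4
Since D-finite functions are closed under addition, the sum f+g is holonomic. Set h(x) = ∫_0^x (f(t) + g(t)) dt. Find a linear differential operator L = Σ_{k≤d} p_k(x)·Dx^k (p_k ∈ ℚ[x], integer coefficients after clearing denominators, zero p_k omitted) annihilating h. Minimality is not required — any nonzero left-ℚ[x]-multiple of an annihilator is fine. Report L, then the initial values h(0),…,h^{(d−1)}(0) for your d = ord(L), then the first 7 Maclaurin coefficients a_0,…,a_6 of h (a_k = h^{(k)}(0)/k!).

f: a_k = 1, 3/2, -9/8, 27/16, -405/128, 1701/256, -15309/1024, …
g: a_k = 4, 4, 2, 2/3, 1/6, 1/30, 1/180, …
f+g: L₀ = lclm(L_f,L_g), ord ≤ 1+1.
∫: right-multiply L₀ by Dx.
L = (15 + 18·x)·Dx + (-13 - 24·x - 36·x^2)·Dx^2 + (-2 + 6·x + 36·x^2)·Dx^3  (order 3).
h: a_k = 0, 5, 11/4, 7/24, 113/192, -1151/1920, 25643/23040, …
ICs: h(0) = 0, h′(0) = 5, h′′(0) = 11/2.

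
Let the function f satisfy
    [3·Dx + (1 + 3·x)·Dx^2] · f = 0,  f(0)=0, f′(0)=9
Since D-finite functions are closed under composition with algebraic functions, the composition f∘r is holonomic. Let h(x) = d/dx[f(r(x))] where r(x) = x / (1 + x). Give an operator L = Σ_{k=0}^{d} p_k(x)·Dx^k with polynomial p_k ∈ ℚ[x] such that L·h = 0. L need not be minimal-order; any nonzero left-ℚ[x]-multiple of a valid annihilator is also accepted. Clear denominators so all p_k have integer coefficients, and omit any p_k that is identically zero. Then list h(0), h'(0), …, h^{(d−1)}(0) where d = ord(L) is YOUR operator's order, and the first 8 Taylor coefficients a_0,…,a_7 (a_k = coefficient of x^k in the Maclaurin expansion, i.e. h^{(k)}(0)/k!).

L = (5 + 8·x) + (1 + 5·x + 4·x^2)·Dx  (order 1).
h: a_k = 9, -45, 189, -765, 3069, -12285, 49149, -196605, …
ICs: h(0) = 9.

f: a_k = 0, 9, -27/2, 27, -243/4, 729/5, -729/2, 6561/7, …
h₀=f(r): pull back L_f along r ⇒ L₀.
Differentiate: ansatz ord ≤ ord L₀ ⇒ L.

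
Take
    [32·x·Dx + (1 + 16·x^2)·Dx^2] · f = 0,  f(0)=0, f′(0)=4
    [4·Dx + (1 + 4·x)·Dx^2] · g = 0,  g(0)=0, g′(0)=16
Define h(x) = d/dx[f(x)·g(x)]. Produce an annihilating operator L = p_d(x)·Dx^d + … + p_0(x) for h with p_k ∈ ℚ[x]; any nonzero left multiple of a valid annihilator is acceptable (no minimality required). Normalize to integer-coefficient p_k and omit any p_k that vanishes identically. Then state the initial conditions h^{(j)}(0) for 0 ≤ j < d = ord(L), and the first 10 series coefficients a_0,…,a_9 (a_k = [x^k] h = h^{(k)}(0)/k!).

f: a_k = 0, 4, 0, -64/3, 0, 1024/5, 0, -16384/7, 0, 262144/9, …
g: a_k = 0, 16, -32, 256/3, -256, 4096/5, -8192/3, 65536/7, -32768, 1048576/9, …
h₀=f·g: eliminate ⇒ L₀, order ≤ 2·2.
h=h₀': d/dx-closure on L₀ ⇒ L.
L = (1536 + 11264·x + 81920·x^2 + 638976·x^3 + 1966080·x^4 + 3407872·x^5 + 4194304·x^7) + (288 + 7936·x + 78848·x^2 + 495616·x^3 + 2228224·x^4 + 6094848·x^5 + 9175040·x^6 + 3145728·x^7 + 14680064·x^8)·Dx + (48 + 1024·x + 12288·x^2 + 79872·x^3 + 368640·x^4 + 1277952·x^5 + 3145728·x^6 + 4718592·x^7 + 3145728·x^8 + 8388608·x^9)·Dx^2 + (5 + 72·x + 592·x^2 + 3584·x^3 + 16896·x^4 + 61440·x^5 + 172032·x^6 + 393216·x^7 + 589824·x^8 + 524288·x^9 + 1048576·x^10)·Dx^3  (order 3).
h: a_k = 0, 128, -384, 0, -5120/3, 425984/15, -1261568/15, 0, -15859712/35, 2206203904/315, …
ICs: h(0) = 0, h′(0) = 128, h′′(0) = -768.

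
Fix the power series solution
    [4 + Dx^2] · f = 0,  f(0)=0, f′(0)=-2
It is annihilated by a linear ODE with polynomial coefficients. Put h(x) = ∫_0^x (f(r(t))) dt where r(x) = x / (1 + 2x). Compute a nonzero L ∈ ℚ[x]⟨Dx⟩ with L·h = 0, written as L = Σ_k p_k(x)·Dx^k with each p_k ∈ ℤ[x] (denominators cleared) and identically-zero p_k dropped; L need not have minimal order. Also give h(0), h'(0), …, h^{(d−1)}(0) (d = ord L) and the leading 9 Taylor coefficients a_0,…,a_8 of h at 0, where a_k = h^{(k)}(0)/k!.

f: a_k = 0, -2, 0, 4/3, 0, -4/15, 0, 8/315, 0, …
Substitute x→r, Dx→(1/r')Dx; clear ⇒ L₀.
Integrate: L := L₀·Dx.
L = 4·Dx + (4 + 24·x + 48·x^2 + 32·x^3)·Dx^2 + (1 + 8·x + 24·x^2 + 32·x^3 + 16·x^4)·Dx^3  (order 3).
h: a_k = 0, 0, -1, 4/3, -5/3, 8/5, -2/45, -40/7, 6931/315, …
ICs: h(0) = 0, h′(0) = 0, h′′(0) = -2.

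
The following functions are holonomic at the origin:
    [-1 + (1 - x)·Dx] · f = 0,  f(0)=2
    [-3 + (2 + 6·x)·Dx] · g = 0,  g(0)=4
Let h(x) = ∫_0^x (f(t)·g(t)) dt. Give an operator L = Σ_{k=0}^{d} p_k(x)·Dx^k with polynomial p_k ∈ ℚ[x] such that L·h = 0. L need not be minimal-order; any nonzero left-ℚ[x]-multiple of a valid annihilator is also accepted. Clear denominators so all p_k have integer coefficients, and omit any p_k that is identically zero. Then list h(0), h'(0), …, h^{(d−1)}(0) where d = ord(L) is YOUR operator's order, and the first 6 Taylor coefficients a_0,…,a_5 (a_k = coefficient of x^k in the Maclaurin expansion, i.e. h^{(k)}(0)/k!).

f: a_k = 2, 2, 2, 2, 2, 2, …
g: a_k = 4, 6, -9/2, 27/4, -405/32, 1701/64, …
Product ⇒ symmetric product L₀, ord ≤ 1.
h=∫₀ˣh₀: take L = L₀·Dx.
L = (5 + 3·x)·Dx + (-2 - 4·x + 6·x^2)·Dx^2  (order 2).
h: a_k = 0, 8, 10, 11/3, 49/8, -13/80, …
ICs: h(0) = 0, h′(0) = 8.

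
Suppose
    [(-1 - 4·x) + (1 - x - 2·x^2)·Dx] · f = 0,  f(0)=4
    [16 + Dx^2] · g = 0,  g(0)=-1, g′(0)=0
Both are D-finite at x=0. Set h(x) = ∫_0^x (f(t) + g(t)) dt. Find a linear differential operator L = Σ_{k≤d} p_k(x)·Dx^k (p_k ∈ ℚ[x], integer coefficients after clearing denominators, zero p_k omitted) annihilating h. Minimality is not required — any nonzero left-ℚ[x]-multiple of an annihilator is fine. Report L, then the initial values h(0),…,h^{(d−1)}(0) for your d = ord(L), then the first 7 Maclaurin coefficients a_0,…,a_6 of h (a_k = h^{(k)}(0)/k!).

f: a_k = 4, 4, 12, 20, 44, 84, 172, …
g: a_k = -1, 0, 8, 0, -32/3, 0, 256/45, …
Sum ⇒ L₀ = lclm(L_f,L_g) in ℚ(x)⟨Dx⟩.
h=∫h₀ ⇒ L = L₀·Dx.
L = (368 + 1408·x - 256·x^2 + 512·x^3 + 2560·x^4 + 2048·x^5)·Dx + (-176 + 336·x + 384·x^2 - 1024·x^3 - 384·x^4 + 1536·x^5 + 1024·x^6)·Dx^2 + (23 + 88·x - 16·x^2 + 32·x^3 + 160·x^4 + 128·x^5)·Dx^3 + (-11 + 21·x + 24·x^2 - 64·x^3 - 24·x^4 + 96·x^5 + 64·x^6)·Dx^4  (order 4).
h: a_k = 0, 3, 2, 20/3, 5, 20/3, 14, …
ICs: h(0) = 0, h′(0) = 3, h′′(0) = 4, h′′′(0) = 40.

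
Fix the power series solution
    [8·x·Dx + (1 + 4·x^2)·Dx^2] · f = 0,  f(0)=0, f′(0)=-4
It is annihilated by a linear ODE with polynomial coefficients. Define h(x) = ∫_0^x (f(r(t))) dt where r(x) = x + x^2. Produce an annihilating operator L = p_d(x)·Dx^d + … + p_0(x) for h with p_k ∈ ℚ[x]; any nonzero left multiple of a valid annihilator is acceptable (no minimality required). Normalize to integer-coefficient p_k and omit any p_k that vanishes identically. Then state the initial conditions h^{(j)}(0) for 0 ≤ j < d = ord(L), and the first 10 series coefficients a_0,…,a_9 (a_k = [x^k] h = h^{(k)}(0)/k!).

L = (-2 + 8·x + 32·x^2 + 48·x^3 + 24·x^4)·Dx^2 + (1 + 2·x + 4·x^2 + 16·x^3 + 20·x^4 + 8·x^5)·Dx^3  (order 3).
h: a_k = 0, 0, -2, -4/3, 4/3, 16/5, 8/15, -176/21, -80/7, 128/9, …
ICs: h(0) = 0, h′(0) = 0, h′′(0) = -4.

f: a_k = 0, -4, 0, 16/3, 0, -64/5, 0, 256/7, 0, -1024/9, …
L₀ from L_f via x↦r, Dx↦r'^{-1}Dx.
h=∫₀ˣh₀: take L = L₀·Dx.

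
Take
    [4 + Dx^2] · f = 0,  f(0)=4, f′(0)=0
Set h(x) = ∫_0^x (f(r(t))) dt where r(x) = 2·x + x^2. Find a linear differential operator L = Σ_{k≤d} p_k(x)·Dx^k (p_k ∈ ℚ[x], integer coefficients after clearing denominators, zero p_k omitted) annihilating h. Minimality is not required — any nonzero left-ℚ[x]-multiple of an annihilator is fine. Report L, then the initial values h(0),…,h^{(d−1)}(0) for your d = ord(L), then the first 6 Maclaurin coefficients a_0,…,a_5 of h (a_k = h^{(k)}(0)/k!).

f: a_k = 4, 0, -8, 0, 8/3, 0, …
L₀ from L_f via x↦r, Dx↦r'^{-1}Dx.
h=∫h₀ ⇒ L = L₀·Dx.
L = (16 + 48·x + 48·x^2 + 16·x^3)·Dx - Dx^2 + (1 + x)·Dx^3  (order 3).
h: a_k = 0, 4, 0, -32/3, -8, 104/15, …
ICs: h(0) = 0, h′(0) = 4, h′′(0) = 0.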